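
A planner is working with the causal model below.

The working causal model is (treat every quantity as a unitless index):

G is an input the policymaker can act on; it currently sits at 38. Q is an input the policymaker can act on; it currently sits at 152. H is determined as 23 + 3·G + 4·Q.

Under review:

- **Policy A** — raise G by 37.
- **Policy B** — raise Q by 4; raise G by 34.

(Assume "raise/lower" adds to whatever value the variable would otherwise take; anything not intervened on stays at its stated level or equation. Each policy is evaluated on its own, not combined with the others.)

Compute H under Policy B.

863

Policy B (Q + 4, G + 34):
  G = 38 + 34 = 72
  Q = 152 + 4 = 156
  H = 23 + 3·72 + 4·156 = 863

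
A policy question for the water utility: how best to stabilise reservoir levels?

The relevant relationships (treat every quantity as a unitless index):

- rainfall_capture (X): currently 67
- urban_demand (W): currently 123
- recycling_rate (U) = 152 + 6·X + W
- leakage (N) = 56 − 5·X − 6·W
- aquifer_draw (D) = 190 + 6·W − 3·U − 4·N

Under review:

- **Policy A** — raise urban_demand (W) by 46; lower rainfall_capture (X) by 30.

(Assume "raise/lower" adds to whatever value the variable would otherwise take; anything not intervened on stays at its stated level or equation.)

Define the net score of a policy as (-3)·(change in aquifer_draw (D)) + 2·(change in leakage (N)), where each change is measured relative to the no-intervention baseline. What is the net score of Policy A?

Baseline:
  X = 67
  W = 123
  U = 152 + 6·67 + 123 = 677
  N = 56 − 5·67 − 6·123 = -1017
  D = 190 + 6·123 − 3·677 − 4·(-1017) = 2965
Policy A (W + 46, X − 30):
  X = 67 − 30 = 37
  W = 123 + 46 = 169
  U = 152 + 6·37 + 169 = 543
  N = 56 − 5·37 − 6·169 = -1143
  D = 190 + 6·169 − 3·543 − 4·(-1143) = 4147
ΔD = 4147 − 2965 = 1182; ΔN = -1143 − (-1017) = -126
Score = (-3)·1182 + 2·(-126) = -3798

-3798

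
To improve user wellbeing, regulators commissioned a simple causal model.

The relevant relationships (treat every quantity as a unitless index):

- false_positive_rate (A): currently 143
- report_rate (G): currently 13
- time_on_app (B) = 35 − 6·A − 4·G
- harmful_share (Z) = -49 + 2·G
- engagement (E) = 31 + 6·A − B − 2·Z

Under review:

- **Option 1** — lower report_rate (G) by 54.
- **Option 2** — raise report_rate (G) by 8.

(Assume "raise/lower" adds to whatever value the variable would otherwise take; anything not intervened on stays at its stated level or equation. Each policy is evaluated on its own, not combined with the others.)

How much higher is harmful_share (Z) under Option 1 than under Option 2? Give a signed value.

Option 1 (G − 54):
  G = 13 − 54 = -41
  Z = -49 + 2·(-41) = -131
Option 2 (G + 8):
  G = 13 + 8 = 21
  Z = -49 + 2·21 = -7
Z: -131 − (-7) = -124

-124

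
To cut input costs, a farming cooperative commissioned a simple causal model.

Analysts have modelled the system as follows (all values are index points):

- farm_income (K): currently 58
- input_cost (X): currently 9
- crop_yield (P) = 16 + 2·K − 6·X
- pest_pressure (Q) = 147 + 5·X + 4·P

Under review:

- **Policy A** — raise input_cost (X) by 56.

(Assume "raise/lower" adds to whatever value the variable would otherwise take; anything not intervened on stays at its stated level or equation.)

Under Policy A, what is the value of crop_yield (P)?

Policy A (X + 56):
  K = 58
  X = 9 + 56 = 65
  P = 16 + 2·58 − 6·65 = -258

-258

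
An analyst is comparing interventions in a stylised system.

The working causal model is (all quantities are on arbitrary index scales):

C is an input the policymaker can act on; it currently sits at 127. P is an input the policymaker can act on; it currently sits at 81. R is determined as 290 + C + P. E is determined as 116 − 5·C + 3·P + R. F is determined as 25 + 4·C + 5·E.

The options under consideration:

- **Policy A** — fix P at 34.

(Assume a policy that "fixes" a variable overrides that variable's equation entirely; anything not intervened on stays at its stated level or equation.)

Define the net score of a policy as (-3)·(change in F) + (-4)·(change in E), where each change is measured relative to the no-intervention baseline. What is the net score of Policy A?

Baseline:
  C = 127
  P = 81
  R = 290 + 127 + 81 = 498
  E = 116 − 5·127 + 3·81 + 498 = 222
  F = 25 + 4·127 + 5·222 = 1643
Policy A (P := 34):
  C = 127
  P = 34
  R = 290 + 127 + 34 = 451
  E = 116 − 5·127 + 3·34 + 451 = 34
  F = 25 + 4·127 + 5·34 = 703
ΔF = 703 − 1643 = -940; ΔE = 34 − 222 = -188
Score = (-3)·(-940) + (-4)·(-188) = 3572

3572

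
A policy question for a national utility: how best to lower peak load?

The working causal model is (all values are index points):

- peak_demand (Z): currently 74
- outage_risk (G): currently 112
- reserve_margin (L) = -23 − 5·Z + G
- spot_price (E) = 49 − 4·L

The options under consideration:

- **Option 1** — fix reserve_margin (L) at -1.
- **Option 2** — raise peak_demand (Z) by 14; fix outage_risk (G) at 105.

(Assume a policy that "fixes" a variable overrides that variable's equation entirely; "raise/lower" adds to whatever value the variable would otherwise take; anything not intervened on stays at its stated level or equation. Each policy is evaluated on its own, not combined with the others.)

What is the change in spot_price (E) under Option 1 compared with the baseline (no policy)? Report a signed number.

Baseline:
  Z = 74
  G = 112
  L = -23 − 5·74 + 112 = -281
  E = 49 − 4·(-281) = 1173
Option 1 (L := -1):
  Z = 74
  G = 112
  L = -1
  E = 49 − 4·(-1) = 53
Change in E: 53 − 1173 = -1120

-1120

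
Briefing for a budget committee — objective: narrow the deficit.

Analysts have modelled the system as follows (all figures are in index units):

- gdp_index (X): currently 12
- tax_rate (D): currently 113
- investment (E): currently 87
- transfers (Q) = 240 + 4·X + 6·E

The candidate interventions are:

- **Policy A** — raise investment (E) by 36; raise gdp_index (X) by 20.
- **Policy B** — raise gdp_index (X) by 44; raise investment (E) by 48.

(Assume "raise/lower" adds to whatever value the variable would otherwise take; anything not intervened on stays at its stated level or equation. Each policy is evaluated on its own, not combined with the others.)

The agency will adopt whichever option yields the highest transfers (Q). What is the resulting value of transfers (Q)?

Policy A (E + 36, X + 20):
  X = 12 + 20 = 32
  E = 87 + 36 = 123
  Q = 240 + 4·32 + 6·123 = 1106
Policy B (X + 44, E + 48):
  X = 12 + 44 = 56
  E = 87 + 48 = 135
  Q = 240 + 4·56 + 6·135 = 1274
Comparing — Policy A: Q=1106, Policy B: Q=1274. Highest is 1274 (Policy B).

1274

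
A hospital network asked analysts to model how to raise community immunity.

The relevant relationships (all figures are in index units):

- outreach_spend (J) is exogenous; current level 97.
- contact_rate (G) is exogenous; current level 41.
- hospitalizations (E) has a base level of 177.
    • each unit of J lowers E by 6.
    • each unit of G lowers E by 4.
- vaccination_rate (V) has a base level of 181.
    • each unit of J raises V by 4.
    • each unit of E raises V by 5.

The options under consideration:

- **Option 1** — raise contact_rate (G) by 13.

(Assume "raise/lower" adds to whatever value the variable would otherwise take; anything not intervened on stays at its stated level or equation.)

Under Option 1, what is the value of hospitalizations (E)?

-621

Option 1 (G + 13):
  J = 97
  G = 41 + 13 = 54
  E = 177 − 6·97 − 4·54 = -621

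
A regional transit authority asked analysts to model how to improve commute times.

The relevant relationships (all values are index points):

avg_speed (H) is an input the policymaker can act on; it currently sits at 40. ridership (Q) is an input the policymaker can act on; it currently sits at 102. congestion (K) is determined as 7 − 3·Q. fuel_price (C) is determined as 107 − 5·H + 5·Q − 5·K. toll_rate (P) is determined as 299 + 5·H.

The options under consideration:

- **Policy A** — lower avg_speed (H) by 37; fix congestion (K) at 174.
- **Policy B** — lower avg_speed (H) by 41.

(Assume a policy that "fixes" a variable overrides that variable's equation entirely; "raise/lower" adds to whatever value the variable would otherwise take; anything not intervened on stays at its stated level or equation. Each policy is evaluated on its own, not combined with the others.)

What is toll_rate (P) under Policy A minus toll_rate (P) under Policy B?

20

Policy A (H − 37, K := 174):
  H = 40 − 37 = 3
  P = 299 + 5·3 = 314
Policy B (H − 41):
  H = 40 − 41 = -1
  P = 299 + 5·(-1) = 294
P: 314 − 294 = 20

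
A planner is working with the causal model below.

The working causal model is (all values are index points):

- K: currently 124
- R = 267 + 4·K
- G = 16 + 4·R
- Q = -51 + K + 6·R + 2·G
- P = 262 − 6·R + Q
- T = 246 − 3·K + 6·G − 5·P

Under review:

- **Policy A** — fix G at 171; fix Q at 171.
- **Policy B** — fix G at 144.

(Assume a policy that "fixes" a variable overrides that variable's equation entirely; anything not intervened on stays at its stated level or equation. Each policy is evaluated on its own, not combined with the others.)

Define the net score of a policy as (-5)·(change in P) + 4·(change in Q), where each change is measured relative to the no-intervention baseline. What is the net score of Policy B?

Baseline:
  K = 124
  R = 267 + 4·124 = 763
  G = 16 + 4·763 = 3068
  Q = -51 + 124 + 6·763 + 2·3068 = 10787
  P = 262 − 6·763 + 10787 = 6471
Policy B (G := 144):
  K = 124
  R = 267 + 4·124 = 763
  G = 144
  Q = -51 + 124 + 6·763 + 2·144 = 4939
  P = 262 − 6·763 + 4939 = 623
ΔP = 623 − 6471 = -5848; ΔQ = 4939 − 10787 = -5848
Score = (-5)·(-5848) + 4·(-5848) = 5848

5848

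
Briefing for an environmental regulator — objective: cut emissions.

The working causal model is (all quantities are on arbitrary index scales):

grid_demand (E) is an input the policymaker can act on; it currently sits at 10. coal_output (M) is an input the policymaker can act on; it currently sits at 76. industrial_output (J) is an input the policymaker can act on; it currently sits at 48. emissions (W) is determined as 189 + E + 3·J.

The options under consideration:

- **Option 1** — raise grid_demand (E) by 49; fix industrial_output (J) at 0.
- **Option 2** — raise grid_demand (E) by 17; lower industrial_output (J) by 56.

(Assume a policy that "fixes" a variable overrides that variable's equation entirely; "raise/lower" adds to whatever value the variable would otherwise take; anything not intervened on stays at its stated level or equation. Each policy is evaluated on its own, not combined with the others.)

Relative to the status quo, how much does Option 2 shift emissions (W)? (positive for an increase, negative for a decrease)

-151

Baseline:
  E = 10
  J = 48
  W = 189 + 10 + 3·48 = 343
Option 2 (E + 17, J − 56):
  E = 10 + 17 = 27
  J = 48 − 56 = -8
  W = 189 + 27 + 3·(-8) = 192
Change in W: 192 − 343 = -151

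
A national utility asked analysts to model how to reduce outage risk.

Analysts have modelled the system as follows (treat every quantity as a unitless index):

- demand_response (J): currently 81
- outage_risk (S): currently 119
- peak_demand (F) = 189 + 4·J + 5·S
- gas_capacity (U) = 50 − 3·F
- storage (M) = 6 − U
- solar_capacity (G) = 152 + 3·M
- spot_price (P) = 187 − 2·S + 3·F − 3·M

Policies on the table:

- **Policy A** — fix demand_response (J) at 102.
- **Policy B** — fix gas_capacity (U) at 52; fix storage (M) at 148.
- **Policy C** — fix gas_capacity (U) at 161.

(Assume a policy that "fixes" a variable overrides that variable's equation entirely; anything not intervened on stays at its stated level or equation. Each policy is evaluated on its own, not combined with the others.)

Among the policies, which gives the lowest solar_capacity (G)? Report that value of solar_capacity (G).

Policy A (J := 102):
  J = 102
  S = 119
  F = 189 + 4·102 + 5·119 = 1192
  U = 50 − 3·1192 = -3526
  M = 6 − (-3526) = 3532
  G = 152 + 3·3532 = 10748
Policy B (U := 52, M := 148):
  J = 81
  S = 119
  F = 189 + 4·81 + 5·119 = 1108
  U = 52
  M = 148
  G = 152 + 3·148 = 596
Policy C (U := 161):
  J = 81
  S = 119
  F = 189 + 4·81 + 5·119 = 1108
  U = 161
  M = 6 − 161 = -155
  G = 152 + 3·(-155) = -313
Comparing — Policy A: G=10748, Policy B: G=596, Policy C: G=-313. Lowest is -313 (Policy C).

-313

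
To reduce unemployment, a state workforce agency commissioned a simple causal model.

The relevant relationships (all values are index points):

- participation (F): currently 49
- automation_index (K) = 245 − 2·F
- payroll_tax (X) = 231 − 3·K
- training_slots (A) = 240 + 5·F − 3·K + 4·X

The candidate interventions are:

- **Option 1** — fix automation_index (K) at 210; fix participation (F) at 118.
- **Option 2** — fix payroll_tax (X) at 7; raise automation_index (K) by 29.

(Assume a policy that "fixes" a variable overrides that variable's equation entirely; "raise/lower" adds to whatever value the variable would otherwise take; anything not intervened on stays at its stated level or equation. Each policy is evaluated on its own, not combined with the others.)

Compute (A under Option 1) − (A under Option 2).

Option 1 (K := 210, F := 118):
  F = 118
  K = 210
  X = 231 − 3·210 = -399
  A = 240 + 5·118 − 3·210 + 4·(-399) = -1396
Option 2 (X := 7, K + 29):
  F = 49
  K = 245 − 2·49 (+29 from intervention) = 176
  X = 7
  A = 240 + 5·49 − 3·176 + 4·7 = -15
A: -1396 − (-15) = -1381

-1381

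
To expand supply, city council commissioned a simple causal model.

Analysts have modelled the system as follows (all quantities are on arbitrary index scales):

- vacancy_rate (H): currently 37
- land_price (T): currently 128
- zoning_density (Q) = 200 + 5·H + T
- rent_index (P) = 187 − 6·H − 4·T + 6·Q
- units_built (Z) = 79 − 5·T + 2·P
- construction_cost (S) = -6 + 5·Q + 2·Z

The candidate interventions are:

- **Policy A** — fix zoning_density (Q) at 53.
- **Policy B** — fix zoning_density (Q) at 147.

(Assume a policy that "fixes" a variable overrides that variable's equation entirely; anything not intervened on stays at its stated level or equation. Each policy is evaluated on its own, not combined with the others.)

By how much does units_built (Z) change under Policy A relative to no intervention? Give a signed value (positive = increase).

-5520

Baseline:
  H = 37
  T = 128
  Q = 200 + 5·37 + 128 = 513
  P = 187 − 6·37 − 4·128 + 6·513 = 2531
  Z = 79 − 5·128 + 2·2531 = 4501
Policy A (Q := 53):
  H = 37
  T = 128
  Q = 53
  P = 187 − 6·37 − 4·128 + 6·53 = -229
  Z = 79 − 5·128 + 2·(-229) = -1019
Change in Z: -1019 − 4501 = -5520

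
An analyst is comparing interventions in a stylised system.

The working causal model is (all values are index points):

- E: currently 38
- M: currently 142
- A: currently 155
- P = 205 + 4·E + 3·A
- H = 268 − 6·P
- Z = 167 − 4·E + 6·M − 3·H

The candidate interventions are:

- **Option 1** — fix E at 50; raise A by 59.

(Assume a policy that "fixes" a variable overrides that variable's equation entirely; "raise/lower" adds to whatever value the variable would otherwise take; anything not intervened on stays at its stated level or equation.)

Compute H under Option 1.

-6014

Option 1 (E := 50, A + 59):
  E = 50
  A = 155 + 59 = 214
  P = 205 + 4·50 + 3·214 = 1047
  H = 268 − 6·1047 = -6014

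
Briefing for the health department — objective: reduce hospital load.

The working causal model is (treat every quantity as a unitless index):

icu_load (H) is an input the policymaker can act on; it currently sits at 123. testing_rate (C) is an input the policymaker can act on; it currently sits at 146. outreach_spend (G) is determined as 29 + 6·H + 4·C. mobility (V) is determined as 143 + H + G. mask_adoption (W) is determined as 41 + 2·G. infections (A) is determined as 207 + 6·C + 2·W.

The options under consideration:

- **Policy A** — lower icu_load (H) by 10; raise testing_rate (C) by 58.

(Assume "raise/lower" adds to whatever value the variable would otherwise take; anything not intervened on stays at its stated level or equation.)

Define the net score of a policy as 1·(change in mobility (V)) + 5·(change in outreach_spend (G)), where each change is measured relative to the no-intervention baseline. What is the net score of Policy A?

Baseline:
  H = 123
  C = 146
  G = 29 + 6·123 + 4·146 = 1351
  V = 143 + 123 + 1351 = 1617
Policy A (H − 10, C + 58):
  H = 123 − 10 = 113
  C = 146 + 58 = 204
  G = 29 + 6·113 + 4·204 = 1523
  V = 143 + 113 + 1523 = 1779
ΔV = 1779 − 1617 = 162; ΔG = 1523 − 1351 = 172
Score = 1·162 + 5·172 = 1022

1022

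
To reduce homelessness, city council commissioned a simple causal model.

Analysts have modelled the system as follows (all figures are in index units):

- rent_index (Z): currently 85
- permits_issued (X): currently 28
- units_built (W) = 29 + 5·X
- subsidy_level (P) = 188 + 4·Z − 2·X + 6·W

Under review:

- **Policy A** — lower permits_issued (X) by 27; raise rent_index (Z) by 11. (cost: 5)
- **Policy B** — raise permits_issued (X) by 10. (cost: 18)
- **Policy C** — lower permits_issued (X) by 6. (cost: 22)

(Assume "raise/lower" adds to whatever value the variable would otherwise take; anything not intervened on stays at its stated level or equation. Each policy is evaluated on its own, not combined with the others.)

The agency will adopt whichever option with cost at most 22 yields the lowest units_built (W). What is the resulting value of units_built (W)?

34

Policy A (X − 27, Z + 11):
  X = 28 − 27 = 1
  W = 29 + 5·1 = 34
Policy B (X + 10):
  X = 28 + 10 = 38
  W = 29 + 5·38 = 219
Policy C (X − 6):
  X = 28 − 6 = 22
  W = 29 + 5·22 = 139
Comparing — Policy A: W=34, Policy B: W=219, Policy C: W=139. Lowest is 34 (Policy A).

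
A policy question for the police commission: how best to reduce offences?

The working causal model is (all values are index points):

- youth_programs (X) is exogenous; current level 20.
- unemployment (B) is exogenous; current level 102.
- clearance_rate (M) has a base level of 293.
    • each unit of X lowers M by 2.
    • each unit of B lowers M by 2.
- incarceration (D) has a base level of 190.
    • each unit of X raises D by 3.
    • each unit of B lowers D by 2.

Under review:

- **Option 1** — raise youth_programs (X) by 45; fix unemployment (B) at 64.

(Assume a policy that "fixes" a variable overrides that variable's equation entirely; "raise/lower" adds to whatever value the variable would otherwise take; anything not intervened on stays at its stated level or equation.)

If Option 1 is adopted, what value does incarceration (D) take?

257

Option 1 (X + 45, B := 64):
  X = 20 + 45 = 65
  B = 64
  D = 190 + 3·65 − 2·64 = 257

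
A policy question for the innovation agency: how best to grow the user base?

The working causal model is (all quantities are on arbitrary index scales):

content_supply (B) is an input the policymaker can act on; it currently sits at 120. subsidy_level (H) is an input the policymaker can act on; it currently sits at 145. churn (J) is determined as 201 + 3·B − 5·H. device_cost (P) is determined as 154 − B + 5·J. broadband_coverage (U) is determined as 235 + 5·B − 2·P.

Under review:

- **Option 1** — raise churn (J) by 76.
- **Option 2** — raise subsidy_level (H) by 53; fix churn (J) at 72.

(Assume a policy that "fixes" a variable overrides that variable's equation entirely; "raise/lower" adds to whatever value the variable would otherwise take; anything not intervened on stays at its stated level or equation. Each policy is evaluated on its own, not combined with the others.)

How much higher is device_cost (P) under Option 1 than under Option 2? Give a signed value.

Option 1 (J + 76):
  B = 120
  H = 145
  J = 201 + 3·120 − 5·145 (+76 from intervention) = -88
  P = 154 − 120 + 5·(-88) = -406
Option 2 (H + 53, J := 72):
  B = 120
  H = 145 + 53 = 198
  J = 72
  P = 154 − 120 + 5·72 = 394
P: -406 − 394 = -800

-800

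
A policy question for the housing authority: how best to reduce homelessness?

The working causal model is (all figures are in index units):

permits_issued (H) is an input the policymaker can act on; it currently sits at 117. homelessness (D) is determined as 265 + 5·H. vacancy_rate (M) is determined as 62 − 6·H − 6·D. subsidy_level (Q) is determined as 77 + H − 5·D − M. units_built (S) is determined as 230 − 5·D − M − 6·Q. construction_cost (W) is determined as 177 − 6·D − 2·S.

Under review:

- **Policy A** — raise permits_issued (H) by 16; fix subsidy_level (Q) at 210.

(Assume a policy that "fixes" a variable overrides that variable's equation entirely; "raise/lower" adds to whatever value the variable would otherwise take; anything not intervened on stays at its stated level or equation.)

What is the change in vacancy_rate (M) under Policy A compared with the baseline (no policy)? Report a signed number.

-576

Baseline:
  H = 117
  D = 265 + 5·117 = 850
  M = 62 − 6·117 − 6·850 = -5740
Policy A (H + 16, Q := 210):
  H = 117 + 16 = 133
  D = 265 + 5·133 = 930
  M = 62 − 6·133 − 6·930 = -6316
Change in M: -6316 − (-5740) = -576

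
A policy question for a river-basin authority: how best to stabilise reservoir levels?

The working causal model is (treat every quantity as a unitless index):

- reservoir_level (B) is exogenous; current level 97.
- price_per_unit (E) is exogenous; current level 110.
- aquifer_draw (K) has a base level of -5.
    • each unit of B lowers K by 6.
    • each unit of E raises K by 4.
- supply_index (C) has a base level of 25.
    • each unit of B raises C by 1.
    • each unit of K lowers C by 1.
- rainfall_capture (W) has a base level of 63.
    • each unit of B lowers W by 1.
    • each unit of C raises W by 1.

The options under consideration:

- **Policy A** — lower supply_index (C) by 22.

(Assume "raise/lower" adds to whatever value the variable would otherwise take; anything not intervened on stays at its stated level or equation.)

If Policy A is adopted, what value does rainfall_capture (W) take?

213

Policy A (C − 22):
  B = 97
  E = 110
  K = -5 − 6·97 + 4·110 = -147
  C = 25 + 97 − (-147) (−22 from intervention) = 247
  W = 63 − 97 + 247 = 213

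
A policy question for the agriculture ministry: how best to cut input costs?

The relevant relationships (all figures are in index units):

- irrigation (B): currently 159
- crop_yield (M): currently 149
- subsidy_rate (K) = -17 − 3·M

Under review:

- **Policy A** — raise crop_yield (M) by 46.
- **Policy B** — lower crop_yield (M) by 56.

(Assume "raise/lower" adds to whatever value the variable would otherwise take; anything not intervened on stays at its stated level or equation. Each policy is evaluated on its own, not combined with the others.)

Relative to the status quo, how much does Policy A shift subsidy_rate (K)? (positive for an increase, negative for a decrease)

Baseline:
  M = 149
  K = -17 − 3·149 = -464
Policy A (M + 46):
  M = 149 + 46 = 195
  K = -17 − 3·195 = -602
Change in K: -602 − (-464) = -138

-138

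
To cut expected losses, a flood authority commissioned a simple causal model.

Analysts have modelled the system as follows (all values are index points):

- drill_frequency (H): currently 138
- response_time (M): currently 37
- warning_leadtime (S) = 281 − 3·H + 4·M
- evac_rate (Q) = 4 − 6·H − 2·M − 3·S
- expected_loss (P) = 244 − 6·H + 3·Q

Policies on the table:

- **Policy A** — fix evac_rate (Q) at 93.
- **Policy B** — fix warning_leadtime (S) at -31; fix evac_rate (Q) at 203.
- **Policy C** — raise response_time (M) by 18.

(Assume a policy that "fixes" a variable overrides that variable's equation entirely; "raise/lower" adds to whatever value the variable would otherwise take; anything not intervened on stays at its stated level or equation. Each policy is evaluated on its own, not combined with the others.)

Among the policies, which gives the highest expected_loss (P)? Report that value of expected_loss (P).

Policy A (Q := 93):
  H = 138
  M = 37
  S = 281 − 3·138 + 4·37 = 15
  Q = 93
  P = 244 − 6·138 + 3·93 = -305
Policy B (S := -31, Q := 203):
  H = 138
  M = 37
  S = -31
  Q = 203
  P = 244 − 6·138 + 3·203 = 25
Policy C (M + 18):
  H = 138
  M = 37 + 18 = 55
  S = 281 − 3·138 + 4·55 = 87
  Q = 4 − 6·138 − 2·55 − 3·87 = -1195
  P = 244 − 6·138 + 3·(-1195) = -4169
Comparing — Policy A: P=-305, Policy B: P=25, Policy C: P=-4169. Highest is 25 (Policy B).

25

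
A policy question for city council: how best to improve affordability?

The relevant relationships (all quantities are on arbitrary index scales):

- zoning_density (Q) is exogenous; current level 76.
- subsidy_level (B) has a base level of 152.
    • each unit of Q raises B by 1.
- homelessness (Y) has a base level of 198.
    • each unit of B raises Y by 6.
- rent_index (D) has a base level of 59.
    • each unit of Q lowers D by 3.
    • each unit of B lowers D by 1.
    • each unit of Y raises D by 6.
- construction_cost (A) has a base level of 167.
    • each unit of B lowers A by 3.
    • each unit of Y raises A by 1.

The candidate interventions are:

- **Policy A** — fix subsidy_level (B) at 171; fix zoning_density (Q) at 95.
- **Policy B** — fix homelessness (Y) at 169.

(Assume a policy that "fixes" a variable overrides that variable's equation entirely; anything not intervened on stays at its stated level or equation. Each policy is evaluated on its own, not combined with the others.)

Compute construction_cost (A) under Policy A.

Policy A (B := 171, Q := 95):
  Q = 95
  B = 171
  Y = 198 + 6·171 = 1224
  A = 167 − 3·171 + 1224 = 878

878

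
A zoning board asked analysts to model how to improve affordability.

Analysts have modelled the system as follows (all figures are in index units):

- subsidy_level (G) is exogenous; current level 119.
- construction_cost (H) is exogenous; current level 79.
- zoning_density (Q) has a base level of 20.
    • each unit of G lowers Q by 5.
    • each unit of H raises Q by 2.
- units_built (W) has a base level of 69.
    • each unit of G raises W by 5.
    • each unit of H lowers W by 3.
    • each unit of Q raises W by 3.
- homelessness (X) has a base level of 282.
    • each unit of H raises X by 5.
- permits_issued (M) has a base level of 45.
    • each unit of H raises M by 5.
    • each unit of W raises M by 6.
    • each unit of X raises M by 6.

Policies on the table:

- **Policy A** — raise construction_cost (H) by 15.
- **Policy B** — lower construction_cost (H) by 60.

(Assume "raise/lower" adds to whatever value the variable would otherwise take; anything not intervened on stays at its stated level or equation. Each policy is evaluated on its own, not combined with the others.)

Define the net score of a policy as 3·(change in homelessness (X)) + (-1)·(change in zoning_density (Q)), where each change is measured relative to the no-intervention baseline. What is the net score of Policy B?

Baseline:
  G = 119
  H = 79
  Q = 20 − 5·119 + 2·79 = -417
  X = 282 + 5·79 = 677
Policy B (H − 60):
  G = 119
  H = 79 − 60 = 19
  Q = 20 − 5·119 + 2·19 = -537
  X = 282 + 5·19 = 377
ΔX = 377 − 677 = -300; ΔQ = -537 − (-417) = -120
Score = 3·(-300) + (-1)·(-120) = -780

-780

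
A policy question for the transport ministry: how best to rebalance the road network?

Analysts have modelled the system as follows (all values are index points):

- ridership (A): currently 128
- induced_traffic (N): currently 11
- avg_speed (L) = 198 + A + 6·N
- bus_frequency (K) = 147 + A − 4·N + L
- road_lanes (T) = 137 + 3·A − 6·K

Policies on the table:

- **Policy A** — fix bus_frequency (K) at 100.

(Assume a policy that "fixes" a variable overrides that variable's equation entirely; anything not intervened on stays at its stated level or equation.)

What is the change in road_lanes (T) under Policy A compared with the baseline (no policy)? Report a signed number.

Baseline:
  A = 128
  N = 11
  L = 198 + 128 + 6·11 = 392
  K = 147 + 128 − 4·11 + 392 = 623
  T = 137 + 3·128 − 6·623 = -3217
Policy A (K := 100):
  A = 128
  N = 11
  L = 198 + 128 + 6·11 = 392
  K = 100
  T = 137 + 3·128 − 6·100 = -79
Change in T: -79 − (-3217) = 3138

3138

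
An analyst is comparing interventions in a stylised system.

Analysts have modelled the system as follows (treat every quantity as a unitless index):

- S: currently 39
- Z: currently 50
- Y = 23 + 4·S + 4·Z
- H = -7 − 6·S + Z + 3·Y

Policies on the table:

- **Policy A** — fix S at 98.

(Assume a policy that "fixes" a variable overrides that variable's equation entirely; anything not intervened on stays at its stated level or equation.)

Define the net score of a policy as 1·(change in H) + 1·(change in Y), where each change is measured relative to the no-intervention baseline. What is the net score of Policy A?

590

Baseline:
  S = 39
  Z = 50
  Y = 23 + 4·39 + 4·50 = 379
  H = -7 − 6·39 + 50 + 3·379 = 946
Policy A (S := 98):
  S = 98
  Z = 50
  Y = 23 + 4·98 + 4·50 = 615
  H = -7 − 6·98 + 50 + 3·615 = 1300
ΔH = 1300 − 946 = 354; ΔY = 615 − 379 = 236
Score = 1·354 + 1·236 = 590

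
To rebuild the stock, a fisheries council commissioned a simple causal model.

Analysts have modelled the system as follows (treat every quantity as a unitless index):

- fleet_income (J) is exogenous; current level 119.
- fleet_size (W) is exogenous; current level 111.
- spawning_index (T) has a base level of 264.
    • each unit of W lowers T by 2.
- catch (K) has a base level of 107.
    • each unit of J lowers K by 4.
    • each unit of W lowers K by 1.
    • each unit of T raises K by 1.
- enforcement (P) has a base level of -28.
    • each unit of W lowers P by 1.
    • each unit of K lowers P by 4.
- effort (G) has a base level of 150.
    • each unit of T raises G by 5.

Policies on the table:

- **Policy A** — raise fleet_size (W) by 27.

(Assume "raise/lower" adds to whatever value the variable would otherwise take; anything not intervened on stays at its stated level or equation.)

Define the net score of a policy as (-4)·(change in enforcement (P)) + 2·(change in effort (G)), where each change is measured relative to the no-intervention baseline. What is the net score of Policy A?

-1728

Baseline:
  J = 119
  W = 111
  T = 264 − 2·111 = 42
  K = 107 − 4·119 − 111 + 42 = -438
  P = -28 − 111 − 4·(-438) = 1613
  G = 150 + 5·42 = 360
Policy A (W + 27):
  J = 119
  W = 111 + 27 = 138
  T = 264 − 2·138 = -12
  K = 107 − 4·119 − 138 + (-12) = -519
  P = -28 − 138 − 4·(-519) = 1910
  G = 150 + 5·(-12) = 90
ΔP = 1910 − 1613 = 297; ΔG = 90 − 360 = -270
Score = (-4)·297 + 2·(-270) = -1728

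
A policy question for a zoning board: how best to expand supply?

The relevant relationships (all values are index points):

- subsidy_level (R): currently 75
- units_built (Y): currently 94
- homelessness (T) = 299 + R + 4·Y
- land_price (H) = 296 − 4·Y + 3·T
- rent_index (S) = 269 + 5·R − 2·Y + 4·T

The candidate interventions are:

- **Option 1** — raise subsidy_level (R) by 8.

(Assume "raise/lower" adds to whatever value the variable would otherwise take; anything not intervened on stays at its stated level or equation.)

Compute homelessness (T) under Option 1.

Option 1 (R + 8):
  R = 75 + 8 = 83
  Y = 94
  T = 299 + 83 + 4·94 = 758

758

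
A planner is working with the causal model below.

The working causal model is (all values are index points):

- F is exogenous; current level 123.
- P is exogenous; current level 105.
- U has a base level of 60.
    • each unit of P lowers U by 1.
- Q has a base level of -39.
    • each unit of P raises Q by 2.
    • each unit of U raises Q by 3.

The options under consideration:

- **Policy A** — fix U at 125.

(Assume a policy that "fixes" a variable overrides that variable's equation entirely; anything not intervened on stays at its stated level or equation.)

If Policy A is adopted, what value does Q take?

546

Policy A (U := 125):
  P = 105
  U = 125
  Q = -39 + 2·105 + 3·125 = 546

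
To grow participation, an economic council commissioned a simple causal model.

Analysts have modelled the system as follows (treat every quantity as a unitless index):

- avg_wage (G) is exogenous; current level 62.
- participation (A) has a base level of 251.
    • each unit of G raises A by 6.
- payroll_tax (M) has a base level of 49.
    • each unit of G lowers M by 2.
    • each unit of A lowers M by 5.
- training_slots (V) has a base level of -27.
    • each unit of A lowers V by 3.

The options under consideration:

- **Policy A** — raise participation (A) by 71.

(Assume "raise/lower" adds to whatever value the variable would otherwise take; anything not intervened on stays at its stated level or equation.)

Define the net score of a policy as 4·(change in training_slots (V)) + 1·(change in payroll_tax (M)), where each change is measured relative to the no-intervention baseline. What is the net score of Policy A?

-1207

Baseline:
  G = 62
  A = 251 + 6·62 = 623
  M = 49 − 2·62 − 5·623 = -3190
  V = -27 − 3·623 = -1896
Policy A (A + 71):
  G = 62
  A = 251 + 6·62 (+71 from intervention) = 694
  M = 49 − 2·62 − 5·694 = -3545
  V = -27 − 3·694 = -2109
ΔV = -2109 − (-1896) = -213; ΔM = -3545 − (-3190) = -355
Score = 4·(-213) + 1·(-355) = -1207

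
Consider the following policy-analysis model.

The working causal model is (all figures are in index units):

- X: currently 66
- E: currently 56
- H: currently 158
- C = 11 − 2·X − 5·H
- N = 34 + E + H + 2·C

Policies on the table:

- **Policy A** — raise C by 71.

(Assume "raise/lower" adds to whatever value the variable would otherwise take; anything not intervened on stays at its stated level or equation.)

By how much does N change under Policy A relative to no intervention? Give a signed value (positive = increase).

142

Baseline:
  X = 66
  E = 56
  H = 158
  C = 11 − 2·66 − 5·158 = -911
  N = 34 + 56 + 158 + 2·(-911) = -1574
Policy A (C + 71):
  X = 66
  E = 56
  H = 158
  C = 11 − 2·66 − 5·158 (+71 from intervention) = -840
  N = 34 + 56 + 158 + 2·(-840) = -1432
Change in N: -1432 − (-1574) = 142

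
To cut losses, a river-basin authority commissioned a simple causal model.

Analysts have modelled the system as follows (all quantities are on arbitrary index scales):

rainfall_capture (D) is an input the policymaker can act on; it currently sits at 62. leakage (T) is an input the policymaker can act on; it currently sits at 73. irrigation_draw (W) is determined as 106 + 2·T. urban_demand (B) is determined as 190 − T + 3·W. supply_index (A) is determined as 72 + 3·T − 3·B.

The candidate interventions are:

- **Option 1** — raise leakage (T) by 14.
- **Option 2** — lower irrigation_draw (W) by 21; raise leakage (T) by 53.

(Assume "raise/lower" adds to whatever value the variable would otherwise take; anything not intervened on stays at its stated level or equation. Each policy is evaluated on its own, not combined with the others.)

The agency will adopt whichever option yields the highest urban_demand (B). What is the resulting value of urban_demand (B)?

Option 1 (T + 14):
  T = 73 + 14 = 87
  W = 106 + 2·87 = 280
  B = 190 − 87 + 3·280 = 943
Option 2 (W − 21, T + 53):
  T = 73 + 53 = 126
  W = 106 + 2·126 (−21 from intervention) = 337
  B = 190 − 126 + 3·337 = 1075
Comparing — Option 1: B=943, Option 2: B=1075. Highest is 1075 (Option 2).

1075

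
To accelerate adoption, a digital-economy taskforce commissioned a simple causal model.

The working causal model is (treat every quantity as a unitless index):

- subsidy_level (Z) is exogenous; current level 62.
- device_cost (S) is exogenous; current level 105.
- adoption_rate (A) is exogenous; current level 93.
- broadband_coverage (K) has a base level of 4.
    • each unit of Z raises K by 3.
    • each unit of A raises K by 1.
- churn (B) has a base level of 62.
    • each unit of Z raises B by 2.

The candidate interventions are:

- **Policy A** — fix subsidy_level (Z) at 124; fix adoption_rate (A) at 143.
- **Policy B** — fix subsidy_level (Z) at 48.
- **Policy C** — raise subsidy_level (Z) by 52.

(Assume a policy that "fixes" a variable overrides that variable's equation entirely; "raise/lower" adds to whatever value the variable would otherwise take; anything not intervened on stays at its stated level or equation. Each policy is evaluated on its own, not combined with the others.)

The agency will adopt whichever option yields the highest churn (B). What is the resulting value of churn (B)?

310

Policy A (Z := 124, A := 143):
  Z = 124
  B = 62 + 2·124 = 310
Policy B (Z := 48):
  Z = 48
  B = 62 + 2·48 = 158
Policy C (Z + 52):
  Z = 62 + 52 = 114
  B = 62 + 2·114 = 290
Comparing — Policy A: B=310, Policy B: B=158, Policy C: B=290. Highest is 310 (Policy A).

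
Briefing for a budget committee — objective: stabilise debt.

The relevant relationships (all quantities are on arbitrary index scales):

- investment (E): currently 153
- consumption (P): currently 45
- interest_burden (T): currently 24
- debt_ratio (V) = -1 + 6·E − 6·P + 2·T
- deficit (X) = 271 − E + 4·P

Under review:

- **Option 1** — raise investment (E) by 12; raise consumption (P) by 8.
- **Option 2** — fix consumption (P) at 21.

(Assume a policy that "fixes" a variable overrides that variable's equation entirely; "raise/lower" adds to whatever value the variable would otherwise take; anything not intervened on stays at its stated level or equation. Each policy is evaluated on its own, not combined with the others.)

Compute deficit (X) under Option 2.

Option 2 (P := 21):
  E = 153
  P = 21
  X = 271 − 153 + 4·21 = 202

202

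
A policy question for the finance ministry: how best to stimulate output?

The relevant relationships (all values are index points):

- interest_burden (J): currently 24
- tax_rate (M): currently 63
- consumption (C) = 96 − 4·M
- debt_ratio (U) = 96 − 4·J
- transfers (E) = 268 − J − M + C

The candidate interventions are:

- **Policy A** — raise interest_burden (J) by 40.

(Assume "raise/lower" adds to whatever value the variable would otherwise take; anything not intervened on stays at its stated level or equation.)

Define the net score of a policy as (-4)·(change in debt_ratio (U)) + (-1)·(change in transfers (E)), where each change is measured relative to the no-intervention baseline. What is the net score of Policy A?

680

Baseline:
  J = 24
  M = 63
  C = 96 − 4·63 = -156
  U = 96 − 4·24 = 0
  E = 268 − 24 − 63 + (-156) = 25
Policy A (J + 40):
  J = 24 + 40 = 64
  M = 63
  C = 96 − 4·63 = -156
  U = 96 − 4·64 = -160
  E = 268 − 64 − 63 + (-156) = -15
ΔU = -160 − 0 = -160; ΔE = -15 − 25 = -40
Score = (-4)·(-160) + (-1)·(-40) = 680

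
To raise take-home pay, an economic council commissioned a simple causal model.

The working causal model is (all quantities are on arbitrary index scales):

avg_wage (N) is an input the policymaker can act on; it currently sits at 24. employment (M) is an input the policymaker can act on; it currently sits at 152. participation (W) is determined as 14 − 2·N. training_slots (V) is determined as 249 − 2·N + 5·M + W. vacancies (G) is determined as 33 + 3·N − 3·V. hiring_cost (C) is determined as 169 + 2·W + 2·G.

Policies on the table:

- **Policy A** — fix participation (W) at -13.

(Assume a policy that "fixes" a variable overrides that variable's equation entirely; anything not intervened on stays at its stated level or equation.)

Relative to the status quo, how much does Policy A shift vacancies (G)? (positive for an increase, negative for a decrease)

Baseline:
  N = 24
  M = 152
  W = 14 − 2·24 = -34
  V = 249 − 2·24 + 5·152 + (-34) = 927
  G = 33 + 3·24 − 3·927 = -2676
Policy A (W := -13):
  N = 24
  M = 152
  W = -13
  V = 249 − 2·24 + 5·152 + (-13) = 948
  G = 33 + 3·24 − 3·948 = -2739
Change in G: -2739 − (-2676) = -63

-63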